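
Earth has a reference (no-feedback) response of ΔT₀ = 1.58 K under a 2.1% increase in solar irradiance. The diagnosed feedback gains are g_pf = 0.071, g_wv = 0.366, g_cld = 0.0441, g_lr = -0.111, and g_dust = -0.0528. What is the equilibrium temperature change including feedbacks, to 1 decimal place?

2.3 K

Total gain g = 0.071 + 0.366 + 0.0441 − 0.111 − 0.0528 = 0.3173.
Amplification A = 1/(1 − 0.3173) = 1.465.
ΔT = 1.58 × 1.465 = 2.3 K.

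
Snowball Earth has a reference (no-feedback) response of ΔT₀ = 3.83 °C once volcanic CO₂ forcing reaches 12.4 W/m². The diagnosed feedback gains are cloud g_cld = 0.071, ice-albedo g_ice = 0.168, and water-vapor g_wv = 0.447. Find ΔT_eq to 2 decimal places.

Total gain g = 0.071 + 0.168 + 0.447 = 0.686.
Amplification A = 1/(1 − 0.686) = 3.185.
ΔT = 3.83 × 3.185 = 12.20 °C.

12.20 °C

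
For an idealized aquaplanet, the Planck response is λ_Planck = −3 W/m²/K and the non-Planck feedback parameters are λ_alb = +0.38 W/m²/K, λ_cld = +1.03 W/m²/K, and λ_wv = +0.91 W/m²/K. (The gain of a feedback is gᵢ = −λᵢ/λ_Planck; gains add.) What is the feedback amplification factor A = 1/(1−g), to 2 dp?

4.41

Convert to gains: g_alb = 0.38/3 = 0.1267; g_cld = 1.03/3 = 0.3433; g_wv = 0.91/3 = 0.3033.
Total gain g = 0.7733.
A = 1/(1 − 0.7733) = 4.41.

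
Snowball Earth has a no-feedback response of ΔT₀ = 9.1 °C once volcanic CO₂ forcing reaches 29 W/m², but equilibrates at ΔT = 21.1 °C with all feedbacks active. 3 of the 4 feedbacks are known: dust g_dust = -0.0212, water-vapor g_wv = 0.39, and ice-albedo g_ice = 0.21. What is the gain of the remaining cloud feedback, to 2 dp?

-0.01

Amplification A = ΔT/ΔT₀ = 21.1/9.1 = 2.319.
Total gain g = 1 − 1/A = 1 − 1/2.319 = 0.5688.
Known gains sum to -0.0212 + 0.39 + 0.21 = 0.5788.
g_cld = 0.5688 − 0.5788 = -0.01.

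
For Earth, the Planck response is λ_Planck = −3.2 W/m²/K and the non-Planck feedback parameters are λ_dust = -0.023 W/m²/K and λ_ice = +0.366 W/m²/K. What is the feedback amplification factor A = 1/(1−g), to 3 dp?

Convert to gains: g_dust = -0.023/3.2 = -0.007187; g_ice = 0.366/3.2 = 0.1144.
Total gain g = 0.107213.
A = 1/(1 − 0.107213) = 1.120.

1.120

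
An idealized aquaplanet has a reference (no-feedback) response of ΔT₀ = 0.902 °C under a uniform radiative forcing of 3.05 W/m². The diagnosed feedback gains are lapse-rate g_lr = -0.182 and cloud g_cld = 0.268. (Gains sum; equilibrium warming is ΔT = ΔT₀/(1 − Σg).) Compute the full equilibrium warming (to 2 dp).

0.99 °C

Total gain g = -0.182 + 0.268 = 0.086.
Amplification A = 1/(1 − 0.086) = 1.094.
ΔT = 0.902 × 1.094 = 0.99 °C.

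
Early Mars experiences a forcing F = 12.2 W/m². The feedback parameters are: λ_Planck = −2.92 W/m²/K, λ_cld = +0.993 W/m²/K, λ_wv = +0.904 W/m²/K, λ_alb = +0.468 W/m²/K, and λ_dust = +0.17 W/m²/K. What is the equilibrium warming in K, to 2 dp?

31.69 K

Net feedback parameter λ = (−2.92) + (+0.993) + (+0.904) + (+0.468) + (+0.17) = -0.385 W/m²/K.
ΔT = −F/λ = −12.2/(-0.385) = 31.69 K.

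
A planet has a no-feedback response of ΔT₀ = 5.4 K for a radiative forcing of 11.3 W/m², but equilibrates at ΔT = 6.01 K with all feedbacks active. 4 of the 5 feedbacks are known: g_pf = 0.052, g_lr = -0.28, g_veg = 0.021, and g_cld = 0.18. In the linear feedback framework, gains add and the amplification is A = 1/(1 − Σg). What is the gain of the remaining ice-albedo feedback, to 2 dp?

Amplification A = ΔT/ΔT₀ = 6.01/5.4 = 1.113.
Total gain g = 1 − 1/A = 1 − 1/1.113 = 0.1015.
Known gains sum to 0.052 − 0.28 + 0.021 + 0.18 = -0.027.
g_ice = 0.1015 + 0.027 = 0.13.

0.13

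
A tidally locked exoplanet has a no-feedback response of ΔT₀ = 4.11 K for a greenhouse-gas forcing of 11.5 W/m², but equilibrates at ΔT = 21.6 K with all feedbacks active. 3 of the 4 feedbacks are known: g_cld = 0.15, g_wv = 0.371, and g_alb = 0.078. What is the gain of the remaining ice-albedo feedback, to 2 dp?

0.21

Amplification A = ΔT/ΔT₀ = 21.6/4.11 = 5.255.
Total gain g = 1 − 1/A = 1 − 1/5.255 = 0.8097.
Known gains sum to 0.15 + 0.371 + 0.078 = 0.599.
g_ice = 0.8097 − 0.599 = 0.21.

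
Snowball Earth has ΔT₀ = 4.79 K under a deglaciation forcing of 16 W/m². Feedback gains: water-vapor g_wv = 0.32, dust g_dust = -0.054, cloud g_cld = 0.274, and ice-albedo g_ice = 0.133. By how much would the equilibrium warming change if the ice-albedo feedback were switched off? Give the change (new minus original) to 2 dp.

Original: g = 0.673, ΔT = 4.79/(1−0.673) = 14.6483 K.
Without ice-albedo: g' = 0.54, ΔT' = 4.79/(1−0.54) = 10.4130 K.
Change = 10.4130 − 14.6483 = -4.24 K.

-4.24 K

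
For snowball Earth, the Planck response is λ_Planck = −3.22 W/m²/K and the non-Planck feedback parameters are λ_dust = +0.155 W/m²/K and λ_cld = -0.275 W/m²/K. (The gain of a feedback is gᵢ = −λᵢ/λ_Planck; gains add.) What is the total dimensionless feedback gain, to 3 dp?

Convert to gains: g_dust = 0.155/3.22 = 0.04814; g_cld = -0.275/3.22 = -0.0854.
Total gain g = -0.03726.

-0.037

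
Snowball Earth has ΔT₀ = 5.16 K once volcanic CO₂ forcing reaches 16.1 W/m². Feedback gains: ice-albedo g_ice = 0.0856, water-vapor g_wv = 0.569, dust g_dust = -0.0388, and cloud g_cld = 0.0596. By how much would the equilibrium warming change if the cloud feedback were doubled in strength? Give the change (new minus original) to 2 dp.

3.58 K

Original: g = 0.6754, ΔT = 5.16/(1−0.6754) = 15.8965 K.
With doubled cloud: g' = 0.735, ΔT' = 5.16/(1−0.735) = 19.4717 K.
Change = 19.4717 − 15.8965 = 3.58 K.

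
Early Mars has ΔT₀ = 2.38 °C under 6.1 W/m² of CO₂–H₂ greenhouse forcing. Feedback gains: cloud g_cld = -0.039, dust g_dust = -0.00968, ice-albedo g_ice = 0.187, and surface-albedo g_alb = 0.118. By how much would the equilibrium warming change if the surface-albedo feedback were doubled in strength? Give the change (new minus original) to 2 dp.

0.60 °C

Original: g = 0.25632, ΔT = 2.38/(1−0.25632) = 3.2003 °C.
With doubled surface-albedo: g' = 0.37432, ΔT' = 2.38/(1−0.37432) = 3.8039 °C.
Change = 3.8039 − 3.2003 = 0.60 °C.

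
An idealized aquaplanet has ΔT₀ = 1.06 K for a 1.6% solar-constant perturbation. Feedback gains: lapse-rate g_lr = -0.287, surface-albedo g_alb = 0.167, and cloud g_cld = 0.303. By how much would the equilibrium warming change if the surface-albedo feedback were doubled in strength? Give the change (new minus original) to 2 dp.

0.33 K

Original: g = 0.183, ΔT = 1.06/(1−0.183) = 1.2974 K.
With doubled surface-albedo: g' = 0.35, ΔT' = 1.06/(1−0.35) = 1.6308 K.
Change = 1.6308 − 1.2974 = 0.33 K.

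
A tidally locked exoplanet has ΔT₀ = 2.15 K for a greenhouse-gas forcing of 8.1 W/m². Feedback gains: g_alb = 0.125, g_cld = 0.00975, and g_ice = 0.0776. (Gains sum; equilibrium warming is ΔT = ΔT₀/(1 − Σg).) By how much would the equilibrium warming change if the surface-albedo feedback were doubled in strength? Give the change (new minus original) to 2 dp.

Original: g = 0.21235, ΔT = 2.15/(1−0.21235) = 2.7296 K.
With doubled surface-albedo: g' = 0.33735, ΔT' = 2.15/(1−0.33735) = 3.2445 K.
Change = 3.2445 − 2.7296 = 0.51 K.

0.51 K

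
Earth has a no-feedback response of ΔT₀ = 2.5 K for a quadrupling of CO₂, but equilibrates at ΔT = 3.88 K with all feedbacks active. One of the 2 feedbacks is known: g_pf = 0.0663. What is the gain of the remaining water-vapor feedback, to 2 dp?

Amplification A = ΔT/ΔT₀ = 3.88/2.5 = 1.552.
Total gain g = 1 − 1/A = 1 − 1/1.552 = 0.3557.
The known gain is 0.0663.
g_wv = 0.3557 − 0.0663 = 0.29.

0.29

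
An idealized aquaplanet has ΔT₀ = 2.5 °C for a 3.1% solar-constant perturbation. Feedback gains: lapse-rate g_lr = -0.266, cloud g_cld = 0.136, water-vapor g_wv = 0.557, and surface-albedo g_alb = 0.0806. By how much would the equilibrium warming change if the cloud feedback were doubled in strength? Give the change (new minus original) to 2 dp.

Original: g = 0.5076, ΔT = 2.5/(1−0.5076) = 5.0772 °C.
With doubled cloud: g' = 0.6436, ΔT' = 2.5/(1−0.6436) = 7.0146 °C.
Change = 7.0146 − 5.0772 = 1.94 °C.

1.94 °C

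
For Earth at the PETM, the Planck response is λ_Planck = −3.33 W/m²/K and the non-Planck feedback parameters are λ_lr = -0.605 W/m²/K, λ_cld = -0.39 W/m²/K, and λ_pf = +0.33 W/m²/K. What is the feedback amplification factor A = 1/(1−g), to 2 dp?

0.83

Convert to gains: g_lr = -0.605/3.33 = -0.1817; g_cld = -0.39/3.33 = -0.1171; g_pf = 0.33/3.33 = 0.0991.
Total gain g = -0.1997.
A = 1/(1 + 0.1997) = 0.83.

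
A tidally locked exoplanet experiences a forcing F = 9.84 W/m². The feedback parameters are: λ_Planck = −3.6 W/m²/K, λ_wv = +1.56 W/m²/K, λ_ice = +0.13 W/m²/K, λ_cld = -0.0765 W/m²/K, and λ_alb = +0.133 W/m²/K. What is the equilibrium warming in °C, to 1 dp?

Net feedback parameter λ = (−3.6) + (+1.56) + (+0.13) + (-0.0765) + (+0.133) = -1.8535 W/m²/K.
ΔT = −F/λ = −9.84/(-1.8535) = 5.3 °C.

5.3 °C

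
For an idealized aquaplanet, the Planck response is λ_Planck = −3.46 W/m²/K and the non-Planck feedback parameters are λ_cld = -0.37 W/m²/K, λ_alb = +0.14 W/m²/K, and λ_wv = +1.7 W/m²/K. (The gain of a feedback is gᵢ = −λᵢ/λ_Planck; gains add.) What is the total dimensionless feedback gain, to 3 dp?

0.425

Convert to gains: g_cld = -0.37/3.46 = -0.1069; g_alb = 0.14/3.46 = 0.04046; g_wv = 1.7/3.46 = 0.4913.
Total gain g = 0.42486.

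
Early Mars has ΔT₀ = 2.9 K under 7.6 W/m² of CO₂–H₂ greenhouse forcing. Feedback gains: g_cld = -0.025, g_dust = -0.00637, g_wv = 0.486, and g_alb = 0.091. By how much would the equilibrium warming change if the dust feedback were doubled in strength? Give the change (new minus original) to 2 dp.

Original: g = 0.54563, ΔT = 2.9/(1−0.54563) = 6.3825 K.
With doubled dust: g' = 0.53926, ΔT' = 2.9/(1−0.53926) = 6.2942 K.
Change = 6.2942 − 6.3825 = -0.09 K.

-0.09 K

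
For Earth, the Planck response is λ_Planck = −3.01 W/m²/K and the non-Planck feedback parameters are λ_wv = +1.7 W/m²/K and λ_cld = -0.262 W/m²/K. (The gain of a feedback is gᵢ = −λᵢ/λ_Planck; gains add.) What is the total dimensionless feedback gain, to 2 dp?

0.48

Convert to gains: g_wv = 1.7/3.01 = 0.5648; g_cld = -0.262/3.01 = -0.08704.
Total gain g = 0.47776.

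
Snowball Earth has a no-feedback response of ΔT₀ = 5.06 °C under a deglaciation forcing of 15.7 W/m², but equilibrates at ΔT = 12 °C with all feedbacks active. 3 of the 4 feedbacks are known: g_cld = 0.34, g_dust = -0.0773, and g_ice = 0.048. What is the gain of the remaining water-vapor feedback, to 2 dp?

0.27

Amplification A = ΔT/ΔT₀ = 12/5.06 = 2.372.
Total gain g = 1 − 1/A = 1 − 1/2.372 = 0.5784.
Known gains sum to 0.34 − 0.0773 + 0.048 = 0.3107.
g_wv = 0.5784 − 0.3107 = 0.27.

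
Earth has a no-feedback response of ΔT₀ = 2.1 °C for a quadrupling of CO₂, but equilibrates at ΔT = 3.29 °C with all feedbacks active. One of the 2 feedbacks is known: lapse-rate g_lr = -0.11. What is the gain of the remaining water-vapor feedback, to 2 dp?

0.47

Amplification A = ΔT/ΔT₀ = 3.29/2.1 = 1.567.
Total gain g = 1 − 1/A = 1 − 1/1.567 = 0.3618.
The known gain is -0.11.
g_wv = 0.3618 + 0.11 = 0.47.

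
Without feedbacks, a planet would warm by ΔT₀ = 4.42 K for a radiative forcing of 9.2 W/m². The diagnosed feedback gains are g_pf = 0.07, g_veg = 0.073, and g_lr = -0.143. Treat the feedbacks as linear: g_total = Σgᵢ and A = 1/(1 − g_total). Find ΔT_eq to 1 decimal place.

4.4 K

Total gain g = 0.07 + 0.073 − 0.143 = 0.
Amplification A = 1/(1 − 0) = 1.
ΔT = 4.42 × 1 = 4.4 K.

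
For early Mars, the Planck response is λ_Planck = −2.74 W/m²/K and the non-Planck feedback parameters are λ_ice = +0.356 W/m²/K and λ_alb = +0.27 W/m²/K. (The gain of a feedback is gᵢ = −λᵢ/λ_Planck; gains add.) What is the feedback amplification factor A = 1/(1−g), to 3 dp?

1.296

Convert to gains: g_ice = 0.356/2.74 = 0.1299; g_alb = 0.27/2.74 = 0.09854.
Total gain g = 0.22844.
A = 1/(1 − 0.22844) = 1.296.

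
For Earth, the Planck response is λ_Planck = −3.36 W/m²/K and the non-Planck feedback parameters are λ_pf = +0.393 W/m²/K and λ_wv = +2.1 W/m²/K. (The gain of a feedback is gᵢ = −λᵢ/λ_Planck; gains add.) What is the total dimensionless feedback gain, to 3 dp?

0.742

Convert to gains: g_pf = 0.393/3.36 = 0.117; g_wv = 2.1/3.36 = 0.625.
Total gain g = 0.742.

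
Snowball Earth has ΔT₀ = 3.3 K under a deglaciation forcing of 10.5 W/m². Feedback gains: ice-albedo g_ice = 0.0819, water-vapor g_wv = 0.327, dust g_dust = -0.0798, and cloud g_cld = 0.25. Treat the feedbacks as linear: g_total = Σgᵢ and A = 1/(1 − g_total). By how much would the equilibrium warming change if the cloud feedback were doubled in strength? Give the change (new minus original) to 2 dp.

Original: g = 0.5791, ΔT = 3.3/(1−0.5791) = 7.8403 K.
With doubled cloud: g' = 0.8291, ΔT' = 3.3/(1−0.8291) = 19.3095 K.
Change = 19.3095 − 7.8403 = 11.47 K.

11.47 K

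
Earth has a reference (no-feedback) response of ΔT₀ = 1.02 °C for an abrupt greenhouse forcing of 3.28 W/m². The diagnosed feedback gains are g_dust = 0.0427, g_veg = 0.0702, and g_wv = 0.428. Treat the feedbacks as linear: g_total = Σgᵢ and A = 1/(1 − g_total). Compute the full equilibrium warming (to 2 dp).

Total gain g = 0.0427 + 0.0702 + 0.428 = 0.5409.
Amplification A = 1/(1 − 0.5409) = 2.178.
ΔT = 1.02 × 2.178 = 2.22 °C.

2.22 °C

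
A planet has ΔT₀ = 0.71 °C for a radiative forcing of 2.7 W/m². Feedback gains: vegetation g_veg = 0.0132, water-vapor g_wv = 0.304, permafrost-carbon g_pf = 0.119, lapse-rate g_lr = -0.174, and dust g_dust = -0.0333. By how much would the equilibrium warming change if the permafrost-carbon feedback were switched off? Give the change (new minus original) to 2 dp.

-0.12 °C

Original: g = 0.2289, ΔT = 0.71/(1−0.2289) = 0.9208 °C.
Without permafrost-carbon: g' = 0.1099, ΔT' = 0.71/(1−0.1099) = 0.7977 °C.
Change = 0.7977 − 0.9208 = -0.12 °C.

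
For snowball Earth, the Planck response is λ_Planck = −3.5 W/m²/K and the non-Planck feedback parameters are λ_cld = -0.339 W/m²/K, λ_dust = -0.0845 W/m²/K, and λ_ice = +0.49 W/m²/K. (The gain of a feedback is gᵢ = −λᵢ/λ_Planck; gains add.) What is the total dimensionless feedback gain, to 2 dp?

Convert to gains: g_cld = -0.339/3.5 = -0.09686; g_dust = -0.0845/3.5 = -0.02414; g_ice = 0.49/3.5 = 0.14.
Total gain g = 0.019.

0.02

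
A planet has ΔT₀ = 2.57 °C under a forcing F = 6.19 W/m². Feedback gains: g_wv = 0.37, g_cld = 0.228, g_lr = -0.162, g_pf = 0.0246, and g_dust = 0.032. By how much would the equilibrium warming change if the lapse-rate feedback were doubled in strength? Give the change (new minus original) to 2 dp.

Original: g = 0.4926, ΔT = 2.57/(1−0.4926) = 5.0650 °C.
With doubled lapse-rate: g' = 0.3306, ΔT' = 2.57/(1−0.3306) = 3.8393 °C.
Change = 3.8393 − 5.0650 = -1.23 °C.

-1.23 °C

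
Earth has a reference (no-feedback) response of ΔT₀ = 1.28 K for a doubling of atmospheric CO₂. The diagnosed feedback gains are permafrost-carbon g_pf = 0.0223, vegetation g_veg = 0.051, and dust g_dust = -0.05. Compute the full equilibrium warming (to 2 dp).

Total gain g = 0.0223 + 0.051 − 0.05 = 0.0233.
Amplification A = 1/(1 − 0.0233) = 1.024.
ΔT = 1.28 × 1.024 = 1.31 K.

1.31 K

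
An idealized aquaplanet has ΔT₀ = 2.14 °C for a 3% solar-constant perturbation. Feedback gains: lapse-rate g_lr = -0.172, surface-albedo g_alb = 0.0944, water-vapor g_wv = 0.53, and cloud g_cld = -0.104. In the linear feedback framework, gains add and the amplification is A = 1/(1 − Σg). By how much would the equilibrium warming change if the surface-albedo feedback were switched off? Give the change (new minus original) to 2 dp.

-0.42 °C

Original: g = 0.3484, ΔT = 2.14/(1−0.3484) = 3.2842 °C.
Without surface-albedo: g' = 0.254, ΔT' = 2.14/(1−0.254) = 2.8686 °C.
Change = 2.8686 − 3.2842 = -0.42 °C.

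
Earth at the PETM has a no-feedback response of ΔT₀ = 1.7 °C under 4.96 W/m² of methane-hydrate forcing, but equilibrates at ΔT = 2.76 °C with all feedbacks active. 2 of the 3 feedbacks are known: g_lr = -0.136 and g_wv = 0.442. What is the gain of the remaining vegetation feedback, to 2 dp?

Amplification A = ΔT/ΔT₀ = 2.76/1.7 = 1.624.
Total gain g = 1 − 1/A = 1 − 1/1.624 = 0.3842.
Known gains sum to -0.136 + 0.442 = 0.306.
g_veg = 0.3842 − 0.306 = 0.08.

0.08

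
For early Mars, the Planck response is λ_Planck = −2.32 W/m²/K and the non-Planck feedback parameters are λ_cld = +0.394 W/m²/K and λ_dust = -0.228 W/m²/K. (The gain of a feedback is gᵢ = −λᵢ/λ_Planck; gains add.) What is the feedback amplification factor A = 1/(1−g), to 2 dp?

Convert to gains: g_cld = 0.394/2.32 = 0.1698; g_dust = -0.228/2.32 = -0.09828.
Total gain g = 0.07152.
A = 1/(1 − 0.07152) = 1.08.

1.08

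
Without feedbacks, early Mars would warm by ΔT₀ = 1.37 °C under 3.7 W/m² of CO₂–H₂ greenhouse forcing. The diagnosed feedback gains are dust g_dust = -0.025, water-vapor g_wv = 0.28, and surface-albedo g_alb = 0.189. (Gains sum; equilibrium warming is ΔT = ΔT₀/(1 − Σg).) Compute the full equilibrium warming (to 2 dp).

2.46 °C

Total gain g = -0.025 + 0.28 + 0.189 = 0.444.
Amplification A = 1/(1 − 0.444) = 1.799.
ΔT = 1.37 × 1.799 = 2.46 °C.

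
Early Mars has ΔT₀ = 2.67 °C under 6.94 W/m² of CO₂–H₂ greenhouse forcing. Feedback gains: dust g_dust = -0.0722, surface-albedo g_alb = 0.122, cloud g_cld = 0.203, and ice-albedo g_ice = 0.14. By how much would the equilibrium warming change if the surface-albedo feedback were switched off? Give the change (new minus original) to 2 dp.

-0.74 °C

Original: g = 0.3928, ΔT = 2.67/(1−0.3928) = 4.3972 °C.
Without surface-albedo: g' = 0.2708, ΔT' = 2.67/(1−0.2708) = 3.6615 °C.
Change = 3.6615 − 4.3972 = -0.74 °C.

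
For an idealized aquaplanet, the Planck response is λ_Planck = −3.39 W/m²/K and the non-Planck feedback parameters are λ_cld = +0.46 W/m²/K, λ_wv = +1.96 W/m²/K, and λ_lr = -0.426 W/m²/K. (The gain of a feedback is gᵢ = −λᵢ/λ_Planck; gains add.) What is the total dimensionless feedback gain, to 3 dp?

Convert to gains: g_cld = 0.46/3.39 = 0.1357; g_wv = 1.96/3.39 = 0.5782; g_lr = -0.426/3.39 = -0.1257.
Total gain g = 0.5882.

0.588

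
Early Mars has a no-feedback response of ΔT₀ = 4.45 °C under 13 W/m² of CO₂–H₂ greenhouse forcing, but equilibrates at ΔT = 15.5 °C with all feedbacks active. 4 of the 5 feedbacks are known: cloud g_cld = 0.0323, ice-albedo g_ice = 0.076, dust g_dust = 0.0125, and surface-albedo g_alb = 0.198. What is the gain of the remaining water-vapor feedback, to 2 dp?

Amplification A = ΔT/ΔT₀ = 15.5/4.45 = 3.483.
Total gain g = 1 − 1/A = 1 − 1/3.483 = 0.7129.
Known gains sum to 0.0323 + 0.076 + 0.0125 + 0.198 = 0.3188.
g_wv = 0.7129 − 0.3188 = 0.39.

0.39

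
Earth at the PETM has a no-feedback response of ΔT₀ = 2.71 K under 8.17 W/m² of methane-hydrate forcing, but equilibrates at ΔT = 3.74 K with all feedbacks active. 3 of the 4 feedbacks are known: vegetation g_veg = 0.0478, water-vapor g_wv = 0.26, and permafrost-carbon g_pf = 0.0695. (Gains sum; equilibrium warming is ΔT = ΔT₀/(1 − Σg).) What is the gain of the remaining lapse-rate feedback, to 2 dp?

Amplification A = ΔT/ΔT₀ = 3.74/2.71 = 1.38.
Total gain g = 1 − 1/A = 1 − 1/1.38 = 0.2754.
Known gains sum to 0.0478 + 0.26 + 0.0695 = 0.3773.
g_lr = 0.2754 − 0.3773 = -0.10.

-0.10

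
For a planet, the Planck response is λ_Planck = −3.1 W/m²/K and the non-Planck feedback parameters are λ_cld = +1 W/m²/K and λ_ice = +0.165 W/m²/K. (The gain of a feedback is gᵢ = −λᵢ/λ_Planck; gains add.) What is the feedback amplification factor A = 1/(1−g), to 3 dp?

Convert to gains: g_cld = 1/3.1 = 0.3226; g_ice = 0.165/3.1 = 0.05323.
Total gain g = 0.37583.
A = 1/(1 − 0.37583) = 1.602.

1.602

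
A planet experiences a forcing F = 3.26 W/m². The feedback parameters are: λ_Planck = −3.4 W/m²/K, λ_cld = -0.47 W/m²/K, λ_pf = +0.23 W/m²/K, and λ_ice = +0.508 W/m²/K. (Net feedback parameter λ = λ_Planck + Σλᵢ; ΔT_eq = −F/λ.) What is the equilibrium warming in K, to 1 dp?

1.0 K

Net feedback parameter λ = (−3.4) + (-0.47) + (+0.23) + (+0.508) = -3.132 W/m²/K.
ΔT = −F/λ = −3.26/(-3.132) = 1.0 K.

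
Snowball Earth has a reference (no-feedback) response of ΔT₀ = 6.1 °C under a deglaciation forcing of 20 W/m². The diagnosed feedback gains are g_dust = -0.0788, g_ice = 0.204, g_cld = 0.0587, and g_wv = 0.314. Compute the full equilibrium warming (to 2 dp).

12.15 °C

Total gain g = -0.0788 + 0.204 + 0.0587 + 0.314 = 0.4979.
Amplification A = 1/(1 − 0.4979) = 1.992.
ΔT = 6.1 × 1.992 = 12.15 °C.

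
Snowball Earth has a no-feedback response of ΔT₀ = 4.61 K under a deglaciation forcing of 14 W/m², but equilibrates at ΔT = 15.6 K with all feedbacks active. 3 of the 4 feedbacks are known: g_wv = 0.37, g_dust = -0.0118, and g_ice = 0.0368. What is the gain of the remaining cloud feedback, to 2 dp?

0.31

Amplification A = ΔT/ΔT₀ = 15.6/4.61 = 3.384.
Total gain g = 1 − 1/A = 1 − 1/3.384 = 0.7045.
Known gains sum to 0.37 − 0.0118 + 0.0368 = 0.395.
g_cld = 0.7045 − 0.395 = 0.31.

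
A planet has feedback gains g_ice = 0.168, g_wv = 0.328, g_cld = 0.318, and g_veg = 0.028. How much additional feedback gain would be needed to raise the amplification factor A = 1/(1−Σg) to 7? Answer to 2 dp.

0.02

Current total gain = 0.842.
Target gain for A = 7: g* = 1 − 1/7 = 0.8571.
Additional gain needed = 0.8571 − 0.842 = 0.02.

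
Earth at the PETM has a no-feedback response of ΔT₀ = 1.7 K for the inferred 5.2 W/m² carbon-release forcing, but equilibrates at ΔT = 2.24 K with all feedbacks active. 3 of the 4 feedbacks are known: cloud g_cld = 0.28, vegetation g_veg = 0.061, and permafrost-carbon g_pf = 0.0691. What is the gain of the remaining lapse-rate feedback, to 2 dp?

Amplification A = ΔT/ΔT₀ = 2.24/1.7 = 1.318.
Total gain g = 1 − 1/A = 1 − 1/1.318 = 0.2413.
Known gains sum to 0.28 + 0.061 + 0.0691 = 0.4101.
g_lr = 0.2413 − 0.4101 = -0.17.

-0.17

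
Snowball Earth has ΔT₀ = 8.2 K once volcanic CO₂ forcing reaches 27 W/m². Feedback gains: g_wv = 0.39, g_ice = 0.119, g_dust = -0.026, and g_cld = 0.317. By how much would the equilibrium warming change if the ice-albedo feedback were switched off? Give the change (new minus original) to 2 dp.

Original: g = 0.8, ΔT = 8.2/(1−0.8) = 41.0000 K.
Without ice-albedo: g' = 0.681, ΔT' = 8.2/(1−0.681) = 25.7053 K.
Change = 25.7053 − 41.0000 = -15.29 K.

-15.29 K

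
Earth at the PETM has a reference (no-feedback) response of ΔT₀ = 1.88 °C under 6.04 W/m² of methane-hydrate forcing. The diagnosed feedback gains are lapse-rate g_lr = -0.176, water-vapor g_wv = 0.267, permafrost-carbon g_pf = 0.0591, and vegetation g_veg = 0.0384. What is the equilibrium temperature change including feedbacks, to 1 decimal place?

2.3 °C

Total gain g = -0.176 + 0.267 + 0.0591 + 0.0384 = 0.1885.
Amplification A = 1/(1 − 0.1885) = 1.232.
ΔT = 1.88 × 1.232 = 2.3 °C.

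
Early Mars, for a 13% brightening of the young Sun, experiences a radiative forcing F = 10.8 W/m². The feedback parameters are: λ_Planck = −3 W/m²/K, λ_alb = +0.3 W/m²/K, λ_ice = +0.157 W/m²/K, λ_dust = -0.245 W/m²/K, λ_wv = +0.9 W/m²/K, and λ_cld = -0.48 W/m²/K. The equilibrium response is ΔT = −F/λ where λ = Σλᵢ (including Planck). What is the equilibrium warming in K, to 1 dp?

4.6 K

Net feedback parameter λ = (−3) + (+0.3) + (+0.157) + (-0.245) + (+0.9) + (-0.48) = -2.368 W/m²/K.
ΔT = −F/λ = −10.8/(-2.368) = 4.6 K.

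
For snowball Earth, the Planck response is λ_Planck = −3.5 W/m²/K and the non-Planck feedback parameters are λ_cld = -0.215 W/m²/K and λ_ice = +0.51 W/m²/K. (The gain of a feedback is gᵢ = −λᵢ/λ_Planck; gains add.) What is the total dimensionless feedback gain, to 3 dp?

0.084

Convert to gains: g_cld = -0.215/3.5 = -0.06143; g_ice = 0.51/3.5 = 0.1457.
Total gain g = 0.08427.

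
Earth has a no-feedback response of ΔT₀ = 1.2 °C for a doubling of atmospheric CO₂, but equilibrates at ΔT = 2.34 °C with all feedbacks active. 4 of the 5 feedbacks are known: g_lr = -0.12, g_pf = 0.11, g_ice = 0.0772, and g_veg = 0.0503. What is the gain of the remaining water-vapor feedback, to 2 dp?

0.37

Amplification A = ΔT/ΔT₀ = 2.34/1.2 = 1.95.
Total gain g = 1 − 1/A = 1 − 1/1.95 = 0.4872.
Known gains sum to -0.12 + 0.11 + 0.0772 + 0.0503 = 0.1175.
g_wv = 0.4872 − 0.1175 = 0.37.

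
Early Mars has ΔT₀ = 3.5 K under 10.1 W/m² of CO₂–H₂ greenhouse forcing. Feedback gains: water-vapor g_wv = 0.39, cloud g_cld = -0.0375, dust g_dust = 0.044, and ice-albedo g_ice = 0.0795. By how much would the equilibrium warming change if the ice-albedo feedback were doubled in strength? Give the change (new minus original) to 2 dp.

1.19 K

Original: g = 0.476, ΔT = 3.5/(1−0.476) = 6.6794 K.
With doubled ice-albedo: g' = 0.5555, ΔT' = 3.5/(1−0.5555) = 7.8740 K.
Change = 7.8740 − 6.6794 = 1.19 K.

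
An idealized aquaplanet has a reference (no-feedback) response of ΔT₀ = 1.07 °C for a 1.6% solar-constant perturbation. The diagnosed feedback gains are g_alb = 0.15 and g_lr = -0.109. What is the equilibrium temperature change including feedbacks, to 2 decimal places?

Total gain g = 0.15 − 0.109 = 0.041.
Amplification A = 1/(1 − 0.041) = 1.043.
ΔT = 1.07 × 1.043 = 1.12 °C.

1.12 °C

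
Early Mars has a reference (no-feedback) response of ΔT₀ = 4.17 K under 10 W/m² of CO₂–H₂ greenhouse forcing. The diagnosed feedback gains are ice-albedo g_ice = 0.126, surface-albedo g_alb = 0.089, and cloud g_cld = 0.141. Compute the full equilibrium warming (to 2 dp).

Total gain g = 0.126 + 0.089 + 0.141 = 0.356.
Amplification A = 1/(1 − 0.356) = 1.553.
ΔT = 4.17 × 1.553 = 6.48 K.

6.48 K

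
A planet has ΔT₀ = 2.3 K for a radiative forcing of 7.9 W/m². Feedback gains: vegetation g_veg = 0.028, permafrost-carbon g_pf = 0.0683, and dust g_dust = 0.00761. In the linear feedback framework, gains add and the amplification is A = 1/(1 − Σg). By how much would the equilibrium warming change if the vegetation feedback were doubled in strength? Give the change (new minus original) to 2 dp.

0.08 K

Original: g = 0.10391, ΔT = 2.3/(1−0.10391) = 2.5667 K.
With doubled vegetation: g' = 0.13191, ΔT' = 2.3/(1−0.13191) = 2.6495 K.
Change = 2.6495 − 2.5667 = 0.08 K.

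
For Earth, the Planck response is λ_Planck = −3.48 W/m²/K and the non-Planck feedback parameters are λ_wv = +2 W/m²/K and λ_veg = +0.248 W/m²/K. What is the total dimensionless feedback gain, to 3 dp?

Convert to gains: g_wv = 2/3.48 = 0.5747; g_veg = 0.248/3.48 = 0.07126.
Total gain g = 0.64596.

0.646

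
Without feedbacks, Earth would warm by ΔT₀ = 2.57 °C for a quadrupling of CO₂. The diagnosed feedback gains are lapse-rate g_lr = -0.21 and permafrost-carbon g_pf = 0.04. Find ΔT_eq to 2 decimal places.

Total gain g = -0.21 + 0.04 = -0.17.
Amplification A = 1/(1 + 0.17) = 0.8547.
ΔT = 2.57 × 0.8547 = 2.20 °C.

2.20 °C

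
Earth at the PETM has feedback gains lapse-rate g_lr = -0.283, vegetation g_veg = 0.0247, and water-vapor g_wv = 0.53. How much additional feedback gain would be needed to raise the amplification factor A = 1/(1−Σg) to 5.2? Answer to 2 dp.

Current total gain = 0.2717.
Target gain for A = 5.2: g* = 1 − 1/5.2 = 0.8077.
Additional gain needed = 0.8077 − 0.2717 = 0.54.

0.54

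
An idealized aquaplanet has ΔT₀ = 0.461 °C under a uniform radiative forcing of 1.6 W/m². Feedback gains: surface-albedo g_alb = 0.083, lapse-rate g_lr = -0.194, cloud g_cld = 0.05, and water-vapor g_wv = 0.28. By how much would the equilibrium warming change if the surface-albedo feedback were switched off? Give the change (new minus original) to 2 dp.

Original: g = 0.219, ΔT = 0.461/(1−0.219) = 0.5903 °C.
Without surface-albedo: g' = 0.136, ΔT' = 0.461/(1−0.136) = 0.5336 °C.
Change = 0.5336 − 0.5903 = -0.06 °C.

-0.06 °C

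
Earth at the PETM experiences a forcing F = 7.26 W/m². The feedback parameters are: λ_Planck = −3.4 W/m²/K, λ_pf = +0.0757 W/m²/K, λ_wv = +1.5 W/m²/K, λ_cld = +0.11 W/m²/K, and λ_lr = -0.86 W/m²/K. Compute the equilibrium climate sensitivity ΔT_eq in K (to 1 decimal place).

2.8 K

Net feedback parameter λ = (−3.4) + (+0.0757) + (+1.5) + (+0.11) + (-0.86) = -2.5743 W/m²/K.
ΔT = −F/λ = −7.26/(-2.5743) = 2.8 K.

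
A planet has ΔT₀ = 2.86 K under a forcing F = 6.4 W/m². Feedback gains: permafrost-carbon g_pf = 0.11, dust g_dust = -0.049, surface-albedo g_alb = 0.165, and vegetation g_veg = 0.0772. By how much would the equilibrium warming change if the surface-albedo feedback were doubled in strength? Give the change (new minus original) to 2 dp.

Original: g = 0.3032, ΔT = 2.86/(1−0.3032) = 4.1045 K.
With doubled surface-albedo: g' = 0.4682, ΔT' = 2.86/(1−0.4682) = 5.3780 K.
Change = 5.3780 − 4.1045 = 1.27 K.

1.27 K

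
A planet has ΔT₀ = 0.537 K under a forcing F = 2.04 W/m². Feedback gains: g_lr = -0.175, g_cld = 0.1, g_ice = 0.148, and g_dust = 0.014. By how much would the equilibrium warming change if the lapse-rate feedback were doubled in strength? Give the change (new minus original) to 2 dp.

Original: g = 0.087, ΔT = 0.537/(1−0.087) = 0.5882 K.
With doubled lapse-rate: g' = -0.088, ΔT' = 0.537/(1+0.088) = 0.4936 K.
Change = 0.4936 − 0.5882 = -0.09 K.

-0.09 K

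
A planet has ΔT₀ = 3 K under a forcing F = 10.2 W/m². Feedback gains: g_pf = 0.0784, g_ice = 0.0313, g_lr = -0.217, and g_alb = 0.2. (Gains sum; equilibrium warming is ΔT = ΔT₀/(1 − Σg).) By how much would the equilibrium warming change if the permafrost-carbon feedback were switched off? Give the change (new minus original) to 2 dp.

Original: g = 0.0927, ΔT = 3/(1−0.0927) = 3.3065 K.
Without permafrost-carbon: g' = 0.0143, ΔT' = 3/(1−0.0143) = 3.0435 K.
Change = 3.0435 − 3.3065 = -0.26 K.

-0.26 K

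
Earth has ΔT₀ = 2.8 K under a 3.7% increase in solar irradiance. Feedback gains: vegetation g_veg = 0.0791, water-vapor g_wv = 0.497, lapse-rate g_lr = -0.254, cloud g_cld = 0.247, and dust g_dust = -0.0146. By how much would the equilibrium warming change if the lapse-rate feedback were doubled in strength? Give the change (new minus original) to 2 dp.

-2.28 K

Original: g = 0.5545, ΔT = 2.8/(1−0.5545) = 6.2851 K.
With doubled lapse-rate: g' = 0.3005, ΔT' = 2.8/(1−0.3005) = 4.0029 K.
Change = 4.0029 − 6.2851 = -2.28 K.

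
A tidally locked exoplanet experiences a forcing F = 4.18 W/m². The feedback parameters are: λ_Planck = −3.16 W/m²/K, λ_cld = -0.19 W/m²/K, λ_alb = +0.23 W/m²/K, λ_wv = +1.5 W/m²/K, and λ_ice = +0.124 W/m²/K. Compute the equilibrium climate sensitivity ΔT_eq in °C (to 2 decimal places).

2.79 °C

Net feedback parameter λ = (−3.16) + (-0.19) + (+0.23) + (+1.5) + (+0.124) = -1.496 W/m²/K.
ΔT = −F/λ = −4.18/(-1.496) = 2.79 °C.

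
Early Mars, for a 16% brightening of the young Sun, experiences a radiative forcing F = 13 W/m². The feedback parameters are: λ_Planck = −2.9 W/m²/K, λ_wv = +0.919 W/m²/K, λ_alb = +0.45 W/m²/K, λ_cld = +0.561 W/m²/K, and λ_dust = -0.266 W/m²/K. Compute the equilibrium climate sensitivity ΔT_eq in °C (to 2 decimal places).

Net feedback parameter λ = (−2.9) + (+0.919) + (+0.45) + (+0.561) + (-0.266) = -1.236 W/m²/K.
ΔT = −F/λ = −13/(-1.236) = 10.52 °C.

10.52 °C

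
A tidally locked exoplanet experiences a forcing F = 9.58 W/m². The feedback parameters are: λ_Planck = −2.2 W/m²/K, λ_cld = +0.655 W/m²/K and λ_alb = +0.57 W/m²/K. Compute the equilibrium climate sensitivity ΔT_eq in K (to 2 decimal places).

Net feedback parameter λ = (−2.2) + (+0.655) + (+0.57) = -0.975 W/m²/K.
ΔT = −F/λ = −9.58/(-0.975) = 9.83 K.

9.83 K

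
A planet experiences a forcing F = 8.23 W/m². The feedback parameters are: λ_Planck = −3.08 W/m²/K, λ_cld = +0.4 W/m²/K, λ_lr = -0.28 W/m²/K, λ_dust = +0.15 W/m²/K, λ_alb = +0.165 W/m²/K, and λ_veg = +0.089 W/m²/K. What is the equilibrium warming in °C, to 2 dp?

Net feedback parameter λ = (−3.08) + (+0.4) + (-0.28) + (+0.15) + (+0.165) + (+0.089) = -2.556 W/m²/K.
ΔT = −F/λ = −8.23/(-2.556) = 3.22 °C.

3.22 °C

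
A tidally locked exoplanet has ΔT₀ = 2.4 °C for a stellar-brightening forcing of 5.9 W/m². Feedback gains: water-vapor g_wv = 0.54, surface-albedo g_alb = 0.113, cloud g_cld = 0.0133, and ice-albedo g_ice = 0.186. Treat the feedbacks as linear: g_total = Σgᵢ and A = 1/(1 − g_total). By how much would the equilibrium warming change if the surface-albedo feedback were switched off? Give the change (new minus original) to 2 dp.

-7.04 °C

Original: g = 0.8523, ΔT = 2.4/(1−0.8523) = 16.2492 °C.
Without surface-albedo: g' = 0.7393, ΔT' = 2.4/(1−0.7393) = 9.2060 °C.
Change = 9.2060 − 16.2492 = -7.04 °C.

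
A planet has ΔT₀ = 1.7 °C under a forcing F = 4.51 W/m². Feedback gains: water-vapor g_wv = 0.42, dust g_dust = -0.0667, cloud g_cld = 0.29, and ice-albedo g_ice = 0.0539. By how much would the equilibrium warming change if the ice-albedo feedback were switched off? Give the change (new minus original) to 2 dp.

Original: g = 0.6972, ΔT = 1.7/(1−0.6972) = 5.6143 °C.
Without ice-albedo: g' = 0.6433, ΔT' = 1.7/(1−0.6433) = 4.7659 °C.
Change = 4.7659 − 5.6143 = -0.85 °C.

-0.85 °C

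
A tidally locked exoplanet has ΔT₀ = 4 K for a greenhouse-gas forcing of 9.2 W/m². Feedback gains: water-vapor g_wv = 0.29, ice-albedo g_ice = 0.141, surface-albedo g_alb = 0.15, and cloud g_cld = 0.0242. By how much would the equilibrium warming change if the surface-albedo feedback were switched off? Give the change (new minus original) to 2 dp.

-2.79 K

Original: g = 0.6052, ΔT = 4/(1−0.6052) = 10.1317 K.
Without surface-albedo: g' = 0.4552, ΔT' = 4/(1−0.4552) = 7.3421 K.
Change = 7.3421 − 10.1317 = -2.79 K.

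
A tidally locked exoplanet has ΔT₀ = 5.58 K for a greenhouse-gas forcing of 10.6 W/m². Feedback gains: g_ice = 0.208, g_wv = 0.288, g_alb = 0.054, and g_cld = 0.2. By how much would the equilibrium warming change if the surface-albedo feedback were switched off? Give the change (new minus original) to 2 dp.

-3.96 K

Original: g = 0.75, ΔT = 5.58/(1−0.75) = 22.3200 K.
Without surface-albedo: g' = 0.696, ΔT' = 5.58/(1−0.696) = 18.3553 K.
Change = 18.3553 − 22.3200 = -3.96 K.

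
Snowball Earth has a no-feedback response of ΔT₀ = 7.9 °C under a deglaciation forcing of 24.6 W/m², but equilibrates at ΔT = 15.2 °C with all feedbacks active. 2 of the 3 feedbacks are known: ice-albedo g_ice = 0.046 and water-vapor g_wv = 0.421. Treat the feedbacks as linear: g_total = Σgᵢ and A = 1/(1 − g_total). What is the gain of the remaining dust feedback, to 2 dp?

Amplification A = ΔT/ΔT₀ = 15.2/7.9 = 1.924.
Total gain g = 1 − 1/A = 1 − 1/1.924 = 0.4802.
Known gains sum to 0.046 + 0.421 = 0.467.
g_dust = 0.4802 − 0.467 = 0.01.

0.01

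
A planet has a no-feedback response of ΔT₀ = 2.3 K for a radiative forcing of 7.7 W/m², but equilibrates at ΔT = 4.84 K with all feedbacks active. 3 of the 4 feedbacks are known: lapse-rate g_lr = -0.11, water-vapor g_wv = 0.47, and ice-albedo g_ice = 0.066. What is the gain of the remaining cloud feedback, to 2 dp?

Amplification A = ΔT/ΔT₀ = 4.84/2.3 = 2.104.
Total gain g = 1 − 1/A = 1 − 1/2.104 = 0.5247.
Known gains sum to -0.11 + 0.47 + 0.066 = 0.426.
g_cld = 0.5247 − 0.426 = 0.10.

0.10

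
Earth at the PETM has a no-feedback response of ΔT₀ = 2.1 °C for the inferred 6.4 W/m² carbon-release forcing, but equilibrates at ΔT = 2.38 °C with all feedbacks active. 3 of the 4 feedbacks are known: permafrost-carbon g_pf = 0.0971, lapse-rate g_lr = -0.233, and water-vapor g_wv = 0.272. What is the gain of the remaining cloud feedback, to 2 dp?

Amplification A = ΔT/ΔT₀ = 2.38/2.1 = 1.133.
Total gain g = 1 − 1/A = 1 − 1/1.133 = 0.1174.
Known gains sum to 0.0971 − 0.233 + 0.272 = 0.1361.
g_cld = 0.1174 − 0.1361 = -0.02.

-0.02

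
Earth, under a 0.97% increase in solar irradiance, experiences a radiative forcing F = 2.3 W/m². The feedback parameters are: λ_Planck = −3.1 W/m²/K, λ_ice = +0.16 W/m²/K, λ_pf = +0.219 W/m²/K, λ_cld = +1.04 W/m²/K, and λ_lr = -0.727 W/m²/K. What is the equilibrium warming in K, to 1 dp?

1.0 K

Net feedback parameter λ = (−3.1) + (+0.16) + (+0.219) + (+1.04) + (-0.727) = -2.408 W/m²/K.
ΔT = −F/λ = −2.3/(-2.408) = 1.0 K.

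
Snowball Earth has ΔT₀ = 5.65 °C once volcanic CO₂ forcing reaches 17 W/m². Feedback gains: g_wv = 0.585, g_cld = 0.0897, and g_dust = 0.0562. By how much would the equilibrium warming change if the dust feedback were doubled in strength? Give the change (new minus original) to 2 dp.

Original: g = 0.7309, ΔT = 5.65/(1−0.7309) = 20.9959 °C.
With doubled dust: g' = 0.7871, ΔT' = 5.65/(1−0.7871) = 26.5383 °C.
Change = 26.5383 − 20.9959 = 5.54 °C.

5.54 °C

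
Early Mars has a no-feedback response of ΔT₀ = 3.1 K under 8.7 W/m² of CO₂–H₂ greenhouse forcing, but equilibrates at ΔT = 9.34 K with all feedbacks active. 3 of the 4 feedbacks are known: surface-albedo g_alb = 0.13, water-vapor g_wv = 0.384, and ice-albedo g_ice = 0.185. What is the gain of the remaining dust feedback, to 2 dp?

-0.03

Amplification A = ΔT/ΔT₀ = 9.34/3.1 = 3.013.
Total gain g = 1 − 1/A = 1 − 1/3.013 = 0.6681.
Known gains sum to 0.13 + 0.384 + 0.185 = 0.699.
g_dust = 0.6681 − 0.699 = -0.03.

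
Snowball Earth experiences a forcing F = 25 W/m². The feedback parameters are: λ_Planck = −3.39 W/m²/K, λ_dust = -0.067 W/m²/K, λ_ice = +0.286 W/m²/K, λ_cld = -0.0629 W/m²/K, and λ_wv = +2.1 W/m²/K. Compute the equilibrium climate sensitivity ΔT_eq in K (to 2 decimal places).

Net feedback parameter λ = (−3.39) + (-0.067) + (+0.286) + (-0.0629) + (+2.1) = -1.1339 W/m²/K.
ΔT = −F/λ = −25/(-1.1339) = 22.05 K.

22.05 K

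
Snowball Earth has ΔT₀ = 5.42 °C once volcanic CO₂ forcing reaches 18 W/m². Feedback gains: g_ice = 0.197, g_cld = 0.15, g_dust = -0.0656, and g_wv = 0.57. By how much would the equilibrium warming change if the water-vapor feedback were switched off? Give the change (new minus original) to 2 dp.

-28.93 °C

Original: g = 0.8514, ΔT = 5.42/(1−0.8514) = 36.4738 °C.
Without water-vapor: g' = 0.2814, ΔT' = 5.42/(1−0.2814) = 7.5424 °C.
Change = 7.5424 − 36.4738 = -28.93 °C.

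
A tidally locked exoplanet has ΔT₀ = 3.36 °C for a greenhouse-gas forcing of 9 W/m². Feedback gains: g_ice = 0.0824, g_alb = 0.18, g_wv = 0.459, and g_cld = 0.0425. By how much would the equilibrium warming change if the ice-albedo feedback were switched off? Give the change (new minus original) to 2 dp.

-3.68 °C

Original: g = 0.7639, ΔT = 3.36/(1−0.7639) = 14.2313 °C.
Without ice-albedo: g' = 0.6815, ΔT' = 3.36/(1−0.6815) = 10.5495 °C.
Change = 10.5495 − 14.2313 = -3.68 °C.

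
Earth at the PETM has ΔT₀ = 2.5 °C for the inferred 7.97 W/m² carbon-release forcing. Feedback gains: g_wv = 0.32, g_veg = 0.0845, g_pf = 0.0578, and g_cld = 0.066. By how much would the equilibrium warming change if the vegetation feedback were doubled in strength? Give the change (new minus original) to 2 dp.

Original: g = 0.5283, ΔT = 2.5/(1−0.5283) = 5.3000 °C.
With doubled vegetation: g' = 0.6128, ΔT' = 2.5/(1−0.6128) = 6.4566 °C.
Change = 6.4566 − 5.3000 = 1.16 °C.

1.16 °C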